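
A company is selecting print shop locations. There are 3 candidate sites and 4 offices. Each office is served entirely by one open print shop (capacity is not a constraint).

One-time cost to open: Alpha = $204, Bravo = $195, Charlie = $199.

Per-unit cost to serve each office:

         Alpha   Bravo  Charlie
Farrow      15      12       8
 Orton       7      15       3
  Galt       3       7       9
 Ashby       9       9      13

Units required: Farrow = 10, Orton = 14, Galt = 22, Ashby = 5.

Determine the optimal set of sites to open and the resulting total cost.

For any fixed open set, each office goes to its cheapest open site; total = fixed + service.
{Alpha}: Farrow→Alpha 15·10=150, Orton→Alpha 7·14=98, Galt→Alpha 3·22=66, Ashby→Alpha 9·5=45. Service 359; fixed 204; total 563.
{Charlie}: Farrow→Charlie 8·10=80, Orton→Charlie 3·14=42, Galt→Charlie 9·22=198, Ashby→Charlie 13·5=65. Service 385; fixed 199; total 584.
{Alpha, Charlie}: service 233 + fixed 403 = 636
{Alpha, Bravo, Charlie}: Farrow→Charlie 8·10=80, Orton→Charlie 3·14=42, Galt→Alpha 3·22=66, Ashby→Alpha 9·5=45. Service 233; fixed 598; total 831.
No other subset beats 563.

Open Alpha only; minimum total cost 563.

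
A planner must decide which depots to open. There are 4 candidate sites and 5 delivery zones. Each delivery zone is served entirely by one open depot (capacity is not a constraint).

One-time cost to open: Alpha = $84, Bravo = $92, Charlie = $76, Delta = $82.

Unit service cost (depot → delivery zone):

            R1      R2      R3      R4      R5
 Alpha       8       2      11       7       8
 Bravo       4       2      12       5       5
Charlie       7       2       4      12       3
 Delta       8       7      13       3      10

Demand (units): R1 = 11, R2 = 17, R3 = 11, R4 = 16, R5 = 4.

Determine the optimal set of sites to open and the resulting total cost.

For any fixed open set, each delivery zone goes to its cheapest open site; total = fixed + service.
{Charlie, Delta}: R1→Charlie 7·11=77, R2→Charlie 2·17=34, R3→Charlie 4·11=44, R4→Delta 3·16=48, R5→Charlie 3·4=12. Service 215; fixed 158; total 373.
{Bravo, Charlie}: R1→Bravo 4·11=44, R2→Bravo 2·17=34, R3→Charlie 4·11=44, R4→Bravo 5·16=80, R5→Charlie 3·4=12. Service 214; fixed 168; total 382.
{Bravo}: service 310 + fixed 92 = 402
{Alpha, Bravo, Charlie, Delta}: R1→Bravo 4·11=44, R2→Alpha 2·17=34, R3→Charlie 4·11=44, R4→Delta 3·16=48, R5→Charlie 3·4=12. Service 182; fixed 334; total 516.
(All 15 nonempty subsets were checked; Charlie and Delta is lowest.)

Open Charlie and Delta; minimum total cost 373.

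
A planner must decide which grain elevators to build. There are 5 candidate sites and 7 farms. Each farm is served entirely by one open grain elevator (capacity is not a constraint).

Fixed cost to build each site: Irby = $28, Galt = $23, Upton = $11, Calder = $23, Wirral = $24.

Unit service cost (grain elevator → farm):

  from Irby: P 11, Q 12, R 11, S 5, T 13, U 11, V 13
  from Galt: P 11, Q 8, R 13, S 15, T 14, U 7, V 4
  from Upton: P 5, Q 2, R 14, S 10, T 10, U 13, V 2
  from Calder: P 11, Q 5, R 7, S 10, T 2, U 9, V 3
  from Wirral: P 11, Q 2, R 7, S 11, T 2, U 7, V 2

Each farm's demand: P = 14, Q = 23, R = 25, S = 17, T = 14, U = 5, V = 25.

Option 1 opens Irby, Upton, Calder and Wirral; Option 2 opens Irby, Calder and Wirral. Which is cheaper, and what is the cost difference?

Option 1 is cheaper by 73.

Option 1: {Irby, Upton, Calder, Wirral}: P→Upton 5·14=70, Q→Upton 2·23=46, R→Calder 7·25=175, S→Irby 5·17=85, T→Calder 2·14=28, U→Wirral 7·5=35, V→Upton 2·25=50. Service 489; fixed 86; total 575.
Option 2: {Irby, Calder, Wirral}: P→Irby 11·14=154, Q→Wirral 2·23=46, R→Calder 7·25=175, S→Irby 5·17=85, T→Calder 2·14=28, U→Wirral 7·5=35, V→Wirral 2·25=50. Service 573; fixed 75; total 648.
Difference: |575 − 648| = 73.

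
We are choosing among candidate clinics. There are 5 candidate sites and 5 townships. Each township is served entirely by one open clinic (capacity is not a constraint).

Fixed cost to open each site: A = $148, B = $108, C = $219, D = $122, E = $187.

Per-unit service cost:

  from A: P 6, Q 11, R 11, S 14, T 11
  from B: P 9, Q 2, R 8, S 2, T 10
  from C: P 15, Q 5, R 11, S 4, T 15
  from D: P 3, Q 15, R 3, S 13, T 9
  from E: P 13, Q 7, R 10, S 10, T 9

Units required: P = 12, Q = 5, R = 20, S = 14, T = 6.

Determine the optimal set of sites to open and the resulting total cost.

Open B and D; minimum total cost 418.

For any fixed open set, each township goes to its cheapest open site; total = fixed + service.
{B, D}: P→D 3·12=36, Q→B 2·5=10, R→D 3·20=60, S→B 2·14=28, T→D 9·6=54. Service 188; fixed 230; total 418.
{B}: service 366 + fixed 108 = 474
{D}: service 407 + fixed 122 = 529
{A, B, C, D, E}: service 188 + fixed 784 = 972
No other subset beats 418.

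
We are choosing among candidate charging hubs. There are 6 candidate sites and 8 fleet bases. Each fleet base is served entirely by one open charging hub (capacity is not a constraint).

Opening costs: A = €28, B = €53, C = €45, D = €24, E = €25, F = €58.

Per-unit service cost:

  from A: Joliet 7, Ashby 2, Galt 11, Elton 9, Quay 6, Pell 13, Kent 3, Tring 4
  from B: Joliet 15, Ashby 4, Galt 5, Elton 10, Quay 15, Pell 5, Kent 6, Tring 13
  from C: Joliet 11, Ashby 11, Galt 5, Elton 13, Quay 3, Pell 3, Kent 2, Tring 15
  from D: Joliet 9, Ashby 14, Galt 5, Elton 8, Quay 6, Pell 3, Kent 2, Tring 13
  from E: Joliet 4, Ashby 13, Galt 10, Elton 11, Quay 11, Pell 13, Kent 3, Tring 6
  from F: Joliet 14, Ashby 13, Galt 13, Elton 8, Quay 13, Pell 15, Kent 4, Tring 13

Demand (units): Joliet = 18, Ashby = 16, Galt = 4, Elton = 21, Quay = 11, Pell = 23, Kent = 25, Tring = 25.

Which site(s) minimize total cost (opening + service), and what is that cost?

Open A, D and E; minimum total cost 654.

For any fixed open set, each fleet base goes to its cheapest open site; total = fixed + service.
{A, D, E}: Joliet→E 4·18=72, Ashby→A 2·16=32, Galt→D 5·4=20, Elton→D 8·21=168, Quay→A 6·11=66, Pell→D 3·23=69, Kent→D 2·25=50, Tring→A 4·25=100. Service 577; fixed 77; total 654.
{A, C, E}: service 565 + fixed 98 = 663
{A, C, D, E}: Joliet→E 4·18=72, Ashby→A 2·16=32, Galt→C 5·4=20, Elton→D 8·21=168, Quay→C 3·11=33, Pell→C 3·23=69, Kent→C 2·25=50, Tring→A 4·25=100. Service 544; fixed 122; total 666.
{A, B, C, D, E, F}: Joliet→E 4·18=72, Ashby→A 2·16=32, Galt→B 5·4=20, Elton→D 8·21=168, Quay→C 3·11=33, Pell→C 3·23=69, Kent→C 2·25=50, Tring→A 4·25=100. Service 544; fixed 233; total 777.
No other subset beats 654.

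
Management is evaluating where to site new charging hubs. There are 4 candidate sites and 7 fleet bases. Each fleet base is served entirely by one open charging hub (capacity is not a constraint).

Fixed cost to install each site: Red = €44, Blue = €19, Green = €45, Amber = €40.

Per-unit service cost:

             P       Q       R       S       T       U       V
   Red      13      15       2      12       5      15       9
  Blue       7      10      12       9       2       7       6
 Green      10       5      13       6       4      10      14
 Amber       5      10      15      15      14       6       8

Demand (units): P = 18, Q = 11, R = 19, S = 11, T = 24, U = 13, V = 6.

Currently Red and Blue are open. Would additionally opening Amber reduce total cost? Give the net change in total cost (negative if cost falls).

Current service cost with {Red, Blue}: 548.
Adding Amber: each fleet base re-picks its cheapest; new service cost 499, saving 49.
Extra fixed cost: 40. Net change = 40 − 49 = -9.
(Totals: 611 → 602.)

Yes — net change −9 (cost falls by 9).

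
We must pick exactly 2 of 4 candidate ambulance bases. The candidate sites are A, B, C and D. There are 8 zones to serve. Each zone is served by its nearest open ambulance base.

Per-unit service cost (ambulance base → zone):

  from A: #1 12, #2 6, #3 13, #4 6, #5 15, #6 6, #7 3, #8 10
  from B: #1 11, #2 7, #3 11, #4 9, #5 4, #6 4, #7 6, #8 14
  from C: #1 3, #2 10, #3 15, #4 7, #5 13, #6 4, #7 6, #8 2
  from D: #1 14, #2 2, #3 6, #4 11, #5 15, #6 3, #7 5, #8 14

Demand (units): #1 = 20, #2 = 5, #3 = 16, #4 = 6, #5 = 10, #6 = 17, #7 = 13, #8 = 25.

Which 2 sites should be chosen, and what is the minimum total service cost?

With exactly 2 open, each zone uses its cheapest among the chosen.
{C, D}: #1→C 3·20=60, #2→D 2·5=10, #3→D 6·16=96, #4→C 7·6=42, #5→C 13·10=130, #6→D 3·17=51, #7→D 5·13=65, #8→C 2·25=50. Service cost 504.
{B, C}: service cost 549
{A, C}: service cost 621
Among all 6 size-2 choices, {C, D} is lowest.

Choose C and D; total service cost 504.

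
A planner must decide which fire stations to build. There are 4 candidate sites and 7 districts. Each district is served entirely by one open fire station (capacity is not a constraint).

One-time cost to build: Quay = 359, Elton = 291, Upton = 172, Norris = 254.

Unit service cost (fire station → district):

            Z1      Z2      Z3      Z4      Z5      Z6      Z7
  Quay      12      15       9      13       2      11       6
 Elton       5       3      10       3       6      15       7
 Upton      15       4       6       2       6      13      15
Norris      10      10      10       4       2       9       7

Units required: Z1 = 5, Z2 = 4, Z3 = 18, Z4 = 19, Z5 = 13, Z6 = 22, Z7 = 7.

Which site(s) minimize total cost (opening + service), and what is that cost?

For any fixed open set, each district goes to its cheapest open site; total = fixed + service.
{Norris}: Z1→Norris 10·5=50, Z2→Norris 10·4=40, Z3→Norris 10·18=180, Z4→Norris 4·19=76, Z5→Norris 2·13=26, Z6→Norris 9·22=198, Z7→Norris 7·7=49. Service 619; fixed 254; total 873.
{Upton}: service 706 + fixed 172 = 878
{Upton, Norris}: Z1→Norris 10·5=50, Z2→Upton 4·4=16, Z3→Upton 6·18=108, Z4→Upton 2·19=38, Z5→Norris 2·13=26, Z6→Norris 9·22=198, Z7→Norris 7·7=49. Service 485; fixed 426; total 911.
{Quay, Elton, Upton, Norris}: service 449 + fixed 1076 = 1525
(All 15 nonempty subsets were checked; Norris only is lowest.)

Open Norris only; minimum total cost 873.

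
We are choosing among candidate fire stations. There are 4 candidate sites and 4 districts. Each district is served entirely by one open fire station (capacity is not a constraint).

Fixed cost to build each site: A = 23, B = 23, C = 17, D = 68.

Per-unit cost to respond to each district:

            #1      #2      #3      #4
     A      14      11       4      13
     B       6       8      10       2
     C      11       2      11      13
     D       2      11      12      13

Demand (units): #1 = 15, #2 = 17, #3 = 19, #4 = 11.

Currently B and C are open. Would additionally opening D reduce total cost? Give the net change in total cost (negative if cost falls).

No — net change +8 (cost rises by 8).

Current service cost with {B, C}: 336.
Adding D: each district re-picks its cheapest; new service cost 276, saving 60.
Extra fixed cost: 68. Net change = 68 − 60 = 8.
(Totals: 376 → 384.)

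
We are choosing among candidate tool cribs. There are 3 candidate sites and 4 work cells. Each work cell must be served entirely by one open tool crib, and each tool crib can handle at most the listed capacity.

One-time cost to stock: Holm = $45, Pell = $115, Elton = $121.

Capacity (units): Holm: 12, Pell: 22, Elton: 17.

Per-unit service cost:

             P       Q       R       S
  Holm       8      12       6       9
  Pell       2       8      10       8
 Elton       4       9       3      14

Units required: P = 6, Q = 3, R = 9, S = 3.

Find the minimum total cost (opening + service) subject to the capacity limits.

Open {Pell}: P→Pell 2·6=12, Q→Pell 8·3=24, R→Pell 10·9=90, S→Pell 8·3=24.
Loads: Pell carries 21/22. Service 150; fixed 115; total 265.
Next best feasible plan costs 274.

Minimum total cost: 265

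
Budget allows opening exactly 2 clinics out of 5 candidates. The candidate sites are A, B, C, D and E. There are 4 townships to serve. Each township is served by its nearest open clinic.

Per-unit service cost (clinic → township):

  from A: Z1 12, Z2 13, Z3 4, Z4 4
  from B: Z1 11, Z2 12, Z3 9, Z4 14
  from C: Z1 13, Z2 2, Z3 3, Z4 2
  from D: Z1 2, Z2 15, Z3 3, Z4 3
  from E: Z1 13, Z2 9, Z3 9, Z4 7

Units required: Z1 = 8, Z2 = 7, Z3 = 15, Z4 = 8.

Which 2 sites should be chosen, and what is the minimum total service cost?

Choose C and D; total service cost 91.

With exactly 2 open, each township uses its cheapest among the chosen.
{C, D}: Z1→D 2·8=16, Z2→C 2·7=14, Z3→C 3·15=45, Z4→C 2·8=16. Service cost 91.
{D, E}: service cost 148
{B, C}: service cost 163
Among all 10 size-2 choices, {C, D} is lowest.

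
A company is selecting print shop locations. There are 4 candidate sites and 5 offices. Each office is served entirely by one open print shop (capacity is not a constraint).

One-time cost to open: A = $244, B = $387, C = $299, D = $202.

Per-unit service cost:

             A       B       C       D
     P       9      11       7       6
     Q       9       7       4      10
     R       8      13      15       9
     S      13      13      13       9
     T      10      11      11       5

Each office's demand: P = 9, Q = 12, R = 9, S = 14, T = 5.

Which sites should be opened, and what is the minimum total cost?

Open D only; minimum total cost 608.

For any fixed open set, each office goes to its cheapest open site; total = fixed + service.
{D}: P→D 6·9=54, Q→D 10·12=120, R→D 9·9=81, S→D 9·14=126, T→D 5·5=25. Service 406; fixed 202; total 608.
{A}: service 493 + fixed 244 = 737
{C}: service 483 + fixed 299 = 782
{A, B, C, D}: P→D 6·9=54, Q→C 4·12=48, R→A 8·9=72, S→D 9·14=126, T→D 5·5=25. Service 325; fixed 1132; total 1457.
No other subset beats 608.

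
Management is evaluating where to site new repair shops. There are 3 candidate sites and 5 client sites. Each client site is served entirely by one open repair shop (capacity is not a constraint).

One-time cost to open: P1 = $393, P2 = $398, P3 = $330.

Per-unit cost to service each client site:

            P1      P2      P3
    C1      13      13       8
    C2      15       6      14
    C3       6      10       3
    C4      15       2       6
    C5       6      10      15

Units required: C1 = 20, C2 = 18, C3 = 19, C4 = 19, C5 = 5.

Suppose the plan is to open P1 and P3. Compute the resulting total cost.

Each client site is assigned to its cheapest site among the open ones.
{P1, P3}: C1→P3 8·20=160, C2→P3 14·18=252, C3→P3 3·19=57, C4→P3 6·19=114, C5→P1 6·5=30. Service 613; fixed 723; total 1336.

Total cost: 1336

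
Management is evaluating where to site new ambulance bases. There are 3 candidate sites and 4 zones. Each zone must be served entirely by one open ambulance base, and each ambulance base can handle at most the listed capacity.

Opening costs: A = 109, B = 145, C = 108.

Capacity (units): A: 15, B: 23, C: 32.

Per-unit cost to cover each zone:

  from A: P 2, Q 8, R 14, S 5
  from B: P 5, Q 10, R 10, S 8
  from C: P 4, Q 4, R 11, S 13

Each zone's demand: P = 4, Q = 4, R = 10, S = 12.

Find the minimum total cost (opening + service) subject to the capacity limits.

Minimum total cost: 406

Open {C}: P→C 4·4=16, Q→C 4·4=16, R→C 11·10=110, S→C 13·12=156.
Loads: C carries 30/32. Service 298; fixed 108; total 406.
Next best feasible plan costs 419.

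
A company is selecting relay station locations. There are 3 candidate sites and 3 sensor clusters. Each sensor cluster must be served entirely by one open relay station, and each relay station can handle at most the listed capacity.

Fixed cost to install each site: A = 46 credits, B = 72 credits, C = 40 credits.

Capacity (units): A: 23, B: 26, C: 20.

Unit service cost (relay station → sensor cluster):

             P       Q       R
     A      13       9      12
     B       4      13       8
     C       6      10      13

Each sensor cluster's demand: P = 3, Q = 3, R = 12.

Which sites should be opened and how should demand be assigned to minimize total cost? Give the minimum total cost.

Open {B}: P→B 4·3=12, Q→B 13·3=39, R→B 8·12=96.
Loads: B carries 18/26. Service 147; fixed 72; total 219.
Next best feasible plan costs 244.

Minimum total cost: 219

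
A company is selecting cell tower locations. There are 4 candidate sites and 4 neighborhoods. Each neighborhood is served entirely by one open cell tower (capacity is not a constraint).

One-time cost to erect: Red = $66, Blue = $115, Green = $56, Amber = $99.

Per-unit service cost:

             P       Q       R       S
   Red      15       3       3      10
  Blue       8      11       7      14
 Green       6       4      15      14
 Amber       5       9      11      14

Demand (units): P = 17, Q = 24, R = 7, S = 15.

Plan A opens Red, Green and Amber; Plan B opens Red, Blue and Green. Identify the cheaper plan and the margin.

Plan A is cheaper by 33.

Plan A: {Red, Green, Amber}: P→Amber 5·17=85, Q→Red 3·24=72, R→Red 3·7=21, S→Red 10·15=150. Service 328; fixed 221; total 549.
Plan B: {Red, Blue, Green}: P→Green 6·17=102, Q→Red 3·24=72, R→Red 3·7=21, S→Red 10·15=150. Service 345; fixed 237; total 582.
Difference: |549 − 582| = 33.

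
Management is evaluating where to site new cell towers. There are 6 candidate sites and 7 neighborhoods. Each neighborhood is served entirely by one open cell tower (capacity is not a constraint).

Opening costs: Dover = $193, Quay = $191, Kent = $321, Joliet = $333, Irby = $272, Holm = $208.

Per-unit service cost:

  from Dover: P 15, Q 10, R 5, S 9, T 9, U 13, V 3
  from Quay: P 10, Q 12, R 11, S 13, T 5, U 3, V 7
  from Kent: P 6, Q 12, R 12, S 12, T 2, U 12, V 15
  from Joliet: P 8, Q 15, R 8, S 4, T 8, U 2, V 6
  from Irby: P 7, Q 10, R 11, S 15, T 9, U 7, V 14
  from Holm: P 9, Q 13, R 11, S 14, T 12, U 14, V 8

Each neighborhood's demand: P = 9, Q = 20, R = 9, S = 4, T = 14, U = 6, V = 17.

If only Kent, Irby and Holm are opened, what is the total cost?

Total cost: 1408

Each neighborhood is assigned to its cheapest site among the open ones.
{Kent, Irby, Holm}: P→Kent 6·9=54, Q→Irby 10·20=200, R→Irby 11·9=99, S→Kent 12·4=48, T→Kent 2·14=28, U→Irby 7·6=42, V→Holm 8·17=136. Service 607; fixed 801; total 1408.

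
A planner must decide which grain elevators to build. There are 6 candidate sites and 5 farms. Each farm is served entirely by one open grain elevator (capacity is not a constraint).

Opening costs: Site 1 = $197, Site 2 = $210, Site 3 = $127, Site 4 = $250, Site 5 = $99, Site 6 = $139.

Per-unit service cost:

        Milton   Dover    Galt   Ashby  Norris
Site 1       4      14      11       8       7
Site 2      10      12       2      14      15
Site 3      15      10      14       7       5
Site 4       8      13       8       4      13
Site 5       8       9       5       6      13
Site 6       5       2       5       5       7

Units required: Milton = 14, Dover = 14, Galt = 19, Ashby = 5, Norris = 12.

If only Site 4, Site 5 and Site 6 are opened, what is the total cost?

Total cost: 785

Each farm is assigned to its cheapest site among the open ones.
{Site 4, Site 5, Site 6}: Milton→Site 6 5·14=70, Dover→Site 6 2·14=28, Galt→Site 5 5·19=95, Ashby→Site 4 4·5=20, Norris→Site 6 7·12=84. Service 297; fixed 488; total 785.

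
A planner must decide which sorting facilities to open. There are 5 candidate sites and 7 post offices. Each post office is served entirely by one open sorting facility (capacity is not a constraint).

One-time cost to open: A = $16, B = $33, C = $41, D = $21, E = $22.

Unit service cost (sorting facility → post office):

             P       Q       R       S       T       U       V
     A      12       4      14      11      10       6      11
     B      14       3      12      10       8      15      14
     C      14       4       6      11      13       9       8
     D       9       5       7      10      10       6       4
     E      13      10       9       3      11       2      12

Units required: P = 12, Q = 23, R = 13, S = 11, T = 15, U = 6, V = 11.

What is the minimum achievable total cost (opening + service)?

Minimum total cost: 553

For any fixed open set, each post office goes to its cheapest open site; total = fixed + service.
{B, D, E}: P→D 9·12=108, Q→B 3·23=69, R→D 7·13=91, S→E 3·11=33, T→B 8·15=120, U→E 2·6=12, V→D 4·11=44. Service 477; fixed 76; total 553.
{A, B, D, E}: P→D 9·12=108, Q→B 3·23=69, R→D 7·13=91, S→E 3·11=33, T→B 8·15=120, U→E 2·6=12, V→D 4·11=44. Service 477; fixed 92; total 569.
{B, C, D, E}: service 464 + fixed 117 = 581
{A, B, C, D, E}: P→D 9·12=108, Q→B 3·23=69, R→C 6·13=78, S→E 3·11=33, T→B 8·15=120, U→E 2·6=12, V→D 4·11=44. Service 464; fixed 133; total 597.
No other subset beats 553.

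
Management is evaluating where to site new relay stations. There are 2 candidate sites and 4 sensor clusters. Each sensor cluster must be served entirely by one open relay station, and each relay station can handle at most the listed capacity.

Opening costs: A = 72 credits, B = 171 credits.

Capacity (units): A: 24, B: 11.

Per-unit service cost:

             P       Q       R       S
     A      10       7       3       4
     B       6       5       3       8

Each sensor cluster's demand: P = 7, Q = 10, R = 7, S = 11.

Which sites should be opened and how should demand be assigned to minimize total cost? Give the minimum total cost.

Open {A, B}: P→A 10·7=70, Q→A 7·10=70, R→A 3·7=21, S→B 8·11=88.
Loads: A carries 24/24, B carries 11/11. Service 249; fixed 243; total 492.

Minimum total cost: 492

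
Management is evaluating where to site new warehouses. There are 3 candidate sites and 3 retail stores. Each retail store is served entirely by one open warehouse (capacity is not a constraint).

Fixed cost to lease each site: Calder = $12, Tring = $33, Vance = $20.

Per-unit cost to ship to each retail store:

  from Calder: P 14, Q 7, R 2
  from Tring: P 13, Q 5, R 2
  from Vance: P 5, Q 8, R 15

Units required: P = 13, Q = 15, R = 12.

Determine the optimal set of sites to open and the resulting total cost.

Open Tring and Vance; minimum total cost 217.

For any fixed open set, each retail store goes to its cheapest open site; total = fixed + service.
{Tring, Vance}: P→Vance 5·13=65, Q→Tring 5·15=75, R→Tring 2·12=24. Service 164; fixed 53; total 217.
{Calder, Vance}: service 194 + fixed 32 = 226
{Calder, Tring, Vance}: service 164 + fixed 65 = 229
{Calder}: service 311 + fixed 12 = 323
(All 7 nonempty subsets were checked; Tring and Vance is lowest.)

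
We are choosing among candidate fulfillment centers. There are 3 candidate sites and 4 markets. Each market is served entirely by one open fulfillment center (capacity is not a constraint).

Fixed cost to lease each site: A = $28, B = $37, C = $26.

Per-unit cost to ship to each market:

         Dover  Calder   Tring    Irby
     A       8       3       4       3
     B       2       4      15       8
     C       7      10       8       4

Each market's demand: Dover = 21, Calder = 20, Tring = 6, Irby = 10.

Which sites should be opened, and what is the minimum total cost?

For any fixed open set, each market goes to its cheapest open site; total = fixed + service.
{A, B}: Dover→B 2·21=42, Calder→A 3·20=60, Tring→A 4·6=24, Irby→A 3·10=30. Service 156; fixed 65; total 221.
{A, B, C}: Dover→B 2·21=42, Calder→A 3·20=60, Tring→A 4·6=24, Irby→A 3·10=30. Service 156; fixed 91; total 247.
{B, C}: Dover→B 2·21=42, Calder→B 4·20=80, Tring→C 8·6=48, Irby→C 4·10=40. Service 210; fixed 63; total 273.
{C}: service 435 + fixed 26 = 461
No other subset beats 221.

Open A and B; minimum total cost 221.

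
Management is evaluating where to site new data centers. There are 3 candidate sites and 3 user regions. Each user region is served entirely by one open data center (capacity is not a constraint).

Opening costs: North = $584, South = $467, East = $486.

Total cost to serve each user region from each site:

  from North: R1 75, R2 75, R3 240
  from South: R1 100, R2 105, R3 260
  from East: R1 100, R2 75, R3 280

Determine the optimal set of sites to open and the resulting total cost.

For any fixed open set, each user region goes to its cheapest open site; total = fixed + service.
{South}: R1→South 100, R2→South 105, R3→South 260. Service 465; fixed 467; total 932.
{East}: service 455 + fixed 486 = 941
{North}: R1→North 75, R2→North 75, R3→North 240. Service 390; fixed 584; total 974.
{North, South, East}: service 390 + fixed 1537 = 1927
No other subset beats 932.

Open South only; minimum total cost 932.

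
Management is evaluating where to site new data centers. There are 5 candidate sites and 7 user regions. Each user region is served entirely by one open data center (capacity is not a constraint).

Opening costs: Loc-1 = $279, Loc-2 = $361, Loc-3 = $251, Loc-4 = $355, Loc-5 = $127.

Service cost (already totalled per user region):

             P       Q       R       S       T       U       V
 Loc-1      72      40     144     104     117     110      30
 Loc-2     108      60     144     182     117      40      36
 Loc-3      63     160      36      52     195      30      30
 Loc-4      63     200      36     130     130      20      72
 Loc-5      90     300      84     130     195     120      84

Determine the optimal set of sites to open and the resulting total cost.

For any fixed open set, each user region goes to its cheapest open site; total = fixed + service.
{Loc-3}: P→Loc-3 63, Q→Loc-3 160, R→Loc-3 36, S→Loc-3 52, T→Loc-3 195, U→Loc-3 30, V→Loc-3 30. Service 566; fixed 251; total 817.
{Loc-1}: service 617 + fixed 279 = 896
{Loc-1, Loc-3}: service 368 + fixed 530 = 898
{Loc-1, Loc-2, Loc-3, Loc-4, Loc-5}: P→Loc-3 63, Q→Loc-1 40, R→Loc-3 36, S→Loc-3 52, T→Loc-1 117, U→Loc-4 20, V→Loc-1 30. Service 358; fixed 1373; total 1731.
No other subset beats 817.

Open Loc-3 only; minimum total cost 817.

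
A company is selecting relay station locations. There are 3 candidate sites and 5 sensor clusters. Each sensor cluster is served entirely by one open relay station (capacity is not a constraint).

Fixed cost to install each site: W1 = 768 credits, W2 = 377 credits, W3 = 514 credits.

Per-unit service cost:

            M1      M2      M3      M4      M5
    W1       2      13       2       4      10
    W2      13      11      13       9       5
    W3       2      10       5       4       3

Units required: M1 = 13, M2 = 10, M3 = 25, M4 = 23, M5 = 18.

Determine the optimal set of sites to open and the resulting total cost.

For any fixed open set, each sensor cluster goes to its cheapest open site; total = fixed + service.
{W3}: M1→W3 2·13=26, M2→W3 10·10=100, M3→W3 5·25=125, M4→W3 4·23=92, M5→W3 3·18=54. Service 397; fixed 514; total 911.
{W1}: M1→W1 2·13=26, M2→W1 13·10=130, M3→W1 2·25=50, M4→W1 4·23=92, M5→W1 10·18=180. Service 478; fixed 768; total 1246.
{W2}: M1→W2 13·13=169, M2→W2 11·10=110, M3→W2 13·25=325, M4→W2 9·23=207, M5→W2 5·18=90. Service 901; fixed 377; total 1278.
{W1, W2, W3}: service 322 + fixed 1659 = 1981
(All 7 nonempty subsets were checked; W3 only is lowest.)

Open W3 only; minimum total cost 911.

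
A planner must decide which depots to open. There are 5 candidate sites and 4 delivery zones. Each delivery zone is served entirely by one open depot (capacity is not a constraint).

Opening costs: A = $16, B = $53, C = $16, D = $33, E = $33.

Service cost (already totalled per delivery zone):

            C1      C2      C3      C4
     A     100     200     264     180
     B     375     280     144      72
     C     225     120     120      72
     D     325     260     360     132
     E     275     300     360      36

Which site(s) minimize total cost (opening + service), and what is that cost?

Open A, C and E; minimum total cost 441.

For any fixed open set, each delivery zone goes to its cheapest open site; total = fixed + service.
{A, C, E}: C1→A 100, C2→C 120, C3→C 120, C4→E 36. Service 376; fixed 65; total 441.
{A, C}: service 412 + fixed 32 = 444
{A, C, D, E}: C1→A 100, C2→C 120, C3→C 120, C4→E 36. Service 376; fixed 98; total 474.
{A, B, C, D, E}: service 376 + fixed 151 = 527
No other subset beats 441.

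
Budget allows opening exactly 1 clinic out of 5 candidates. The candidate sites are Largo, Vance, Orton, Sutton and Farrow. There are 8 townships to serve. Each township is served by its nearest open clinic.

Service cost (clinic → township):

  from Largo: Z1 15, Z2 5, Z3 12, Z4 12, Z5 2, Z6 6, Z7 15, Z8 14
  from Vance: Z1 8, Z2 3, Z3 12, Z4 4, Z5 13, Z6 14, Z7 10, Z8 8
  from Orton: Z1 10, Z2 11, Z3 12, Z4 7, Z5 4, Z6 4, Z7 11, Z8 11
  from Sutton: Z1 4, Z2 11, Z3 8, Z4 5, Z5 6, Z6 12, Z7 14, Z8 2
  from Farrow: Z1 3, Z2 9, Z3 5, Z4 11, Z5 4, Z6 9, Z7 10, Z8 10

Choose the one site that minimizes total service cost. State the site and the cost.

Choose Farrow only; total service cost 61.

With exactly 1 open, each township uses its cheapest among the chosen.
{Farrow}: Z1→Farrow 3, Z2→Farrow 9, Z3→Farrow 5, Z4→Farrow 11, Z5→Farrow 4, Z6→Farrow 9, Z7→Farrow 10, Z8→Farrow 10. Service cost 61.
{Sutton}: service cost 62
{Orton}: service cost 70
Among all 5 size-1 choices, {Farrow} is lowest.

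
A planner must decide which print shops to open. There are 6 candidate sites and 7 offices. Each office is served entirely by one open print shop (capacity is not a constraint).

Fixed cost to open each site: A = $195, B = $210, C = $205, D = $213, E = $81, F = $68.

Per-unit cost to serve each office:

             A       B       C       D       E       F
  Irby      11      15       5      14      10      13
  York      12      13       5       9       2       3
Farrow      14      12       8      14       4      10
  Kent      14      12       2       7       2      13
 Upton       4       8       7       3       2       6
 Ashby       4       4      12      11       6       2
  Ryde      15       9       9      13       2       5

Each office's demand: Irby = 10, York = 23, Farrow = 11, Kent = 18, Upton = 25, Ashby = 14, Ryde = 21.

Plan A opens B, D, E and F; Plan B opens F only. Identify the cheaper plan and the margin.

Plan A: {B, D, E, F}: Irby→E 10·10=100, York→E 2·23=46, Farrow→E 4·11=44, Kent→E 2·18=36, Upton→E 2·25=50, Ashby→F 2·14=28, Ryde→E 2·21=42. Service 346; fixed 572; total 918.
Plan B: {F}: Irby→F 13·10=130, York→F 3·23=69, Farrow→F 10·11=110, Kent→F 13·18=234, Upton→F 6·25=150, Ashby→F 2·14=28, Ryde→F 5·21=105. Service 826; fixed 68; total 894.
Difference: |918 − 894| = 24.

Plan B is cheaper by 24.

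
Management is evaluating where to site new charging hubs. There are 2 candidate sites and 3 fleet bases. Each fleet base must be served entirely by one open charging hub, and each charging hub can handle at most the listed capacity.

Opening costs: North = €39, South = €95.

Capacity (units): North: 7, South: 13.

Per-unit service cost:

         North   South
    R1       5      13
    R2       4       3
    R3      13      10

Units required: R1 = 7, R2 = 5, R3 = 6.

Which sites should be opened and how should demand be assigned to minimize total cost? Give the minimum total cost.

Open {North, South}: R1→North 5·7=35, R2→South 3·5=15, R3→South 10·6=60.
Loads: North carries 7/7, South carries 11/13. Service 110; fixed 134; total 244.
Next best feasible plan costs 305.

Minimum total cost: 244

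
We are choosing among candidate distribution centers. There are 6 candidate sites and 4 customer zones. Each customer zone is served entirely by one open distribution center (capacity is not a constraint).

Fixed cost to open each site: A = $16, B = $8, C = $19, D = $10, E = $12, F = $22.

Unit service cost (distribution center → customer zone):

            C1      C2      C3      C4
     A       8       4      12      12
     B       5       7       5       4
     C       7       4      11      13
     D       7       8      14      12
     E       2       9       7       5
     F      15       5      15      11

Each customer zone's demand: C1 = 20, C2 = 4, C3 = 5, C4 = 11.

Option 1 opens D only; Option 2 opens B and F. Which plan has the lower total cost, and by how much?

Option 2 is cheaper by 165.

Option 1: {D}: C1→D 7·20=140, C2→D 8·4=32, C3→D 14·5=70, C4→D 12·11=132. Service 374; fixed 10; total 384.
Option 2: {B, F}: C1→B 5·20=100, C2→F 5·4=20, C3→B 5·5=25, C4→B 4·11=44. Service 189; fixed 30; total 219.
Difference: |384 − 219| = 165.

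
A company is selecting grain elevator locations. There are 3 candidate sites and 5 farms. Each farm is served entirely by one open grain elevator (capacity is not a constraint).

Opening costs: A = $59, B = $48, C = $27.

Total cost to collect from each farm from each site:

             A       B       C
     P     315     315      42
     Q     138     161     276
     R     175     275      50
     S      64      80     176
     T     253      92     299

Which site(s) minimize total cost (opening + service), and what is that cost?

For any fixed open set, each farm goes to its cheapest open site; total = fixed + service.
{B, C}: P→C 42, Q→B 161, R→C 50, S→B 80, T→B 92. Service 425; fixed 75; total 500.
{A, B, C}: P→C 42, Q→A 138, R→C 50, S→A 64, T→B 92. Service 386; fixed 134; total 520.
{A, C}: service 547 + fixed 86 = 633
{C}: P→C 42, Q→C 276, R→C 50, S→C 176, T→C 299. Service 843; fixed 27; total 870.
(All 7 nonempty subsets were checked; B and C is lowest.)

Open B and C; minimum total cost 500.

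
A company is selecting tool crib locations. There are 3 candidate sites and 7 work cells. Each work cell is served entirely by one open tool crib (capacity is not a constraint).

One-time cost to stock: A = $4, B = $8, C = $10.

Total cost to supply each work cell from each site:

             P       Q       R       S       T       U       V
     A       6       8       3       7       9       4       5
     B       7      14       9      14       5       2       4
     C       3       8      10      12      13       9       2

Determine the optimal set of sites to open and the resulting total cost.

Open A only; minimum total cost 46.

For any fixed open set, each work cell goes to its cheapest open site; total = fixed + service.
{A}: P→A 6, Q→A 8, R→A 3, S→A 7, T→A 9, U→A 4, V→A 5. Service 42; fixed 4; total 46.
{A, B}: service 35 + fixed 12 = 47
{A, C}: P→C 3, Q→A 8, R→A 3, S→A 7, T→A 9, U→A 4, V→C 2. Service 36; fixed 14; total 50.
{A, B, C}: service 30 + fixed 22 = 52
No other subset beats 46.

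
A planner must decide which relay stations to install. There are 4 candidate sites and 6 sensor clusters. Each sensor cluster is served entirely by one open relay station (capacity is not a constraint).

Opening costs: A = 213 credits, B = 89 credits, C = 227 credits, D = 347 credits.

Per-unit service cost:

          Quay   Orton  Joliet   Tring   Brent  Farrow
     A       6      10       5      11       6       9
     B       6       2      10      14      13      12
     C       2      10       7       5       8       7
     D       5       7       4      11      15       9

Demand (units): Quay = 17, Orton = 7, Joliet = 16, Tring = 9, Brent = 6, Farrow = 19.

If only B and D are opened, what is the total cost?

Each sensor cluster is assigned to its cheapest site among the open ones.
{B, D}: Quay→D 5·17=85, Orton→B 2·7=14, Joliet→D 4·16=64, Tring→D 11·9=99, Brent→B 13·6=78, Farrow→D 9·19=171. Service 511; fixed 436; total 947.

Total cost: 947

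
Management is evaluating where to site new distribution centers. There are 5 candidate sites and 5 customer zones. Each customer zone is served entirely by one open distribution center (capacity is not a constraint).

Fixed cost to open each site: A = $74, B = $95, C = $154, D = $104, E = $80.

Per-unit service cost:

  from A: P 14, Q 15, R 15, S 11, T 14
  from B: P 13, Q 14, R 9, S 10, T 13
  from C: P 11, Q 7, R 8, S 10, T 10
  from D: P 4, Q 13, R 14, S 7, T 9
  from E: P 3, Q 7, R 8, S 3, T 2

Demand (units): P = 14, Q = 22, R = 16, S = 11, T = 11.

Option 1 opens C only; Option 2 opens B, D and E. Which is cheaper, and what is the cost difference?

Option 2 is cheaper by 152.

Option 1: {C}: P→C 11·14=154, Q→C 7·22=154, R→C 8·16=128, S→C 10·11=110, T→C 10·11=110. Service 656; fixed 154; total 810.
Option 2: {B, D, E}: P→E 3·14=42, Q→E 7·22=154, R→E 8·16=128, S→E 3·11=33, T→E 2·11=22. Service 379; fixed 279; total 658.
Difference: |810 − 658| = 152.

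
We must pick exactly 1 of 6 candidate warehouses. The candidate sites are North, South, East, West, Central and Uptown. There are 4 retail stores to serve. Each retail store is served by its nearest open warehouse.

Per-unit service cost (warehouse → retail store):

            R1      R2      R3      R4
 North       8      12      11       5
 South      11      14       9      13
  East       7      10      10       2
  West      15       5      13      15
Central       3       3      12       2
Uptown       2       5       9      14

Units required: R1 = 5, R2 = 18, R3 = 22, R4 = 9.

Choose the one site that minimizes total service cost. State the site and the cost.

Choose Central only; total service cost 351.

With exactly 1 open, each retail store uses its cheapest among the chosen.
{Central}: R1→Central 3·5=15, R2→Central 3·18=54, R3→Central 12·22=264, R4→Central 2·9=18. Service cost 351.
{Uptown}: service cost 424
{East}: service cost 453
Among all 6 size-1 choices, {Central} is lowest.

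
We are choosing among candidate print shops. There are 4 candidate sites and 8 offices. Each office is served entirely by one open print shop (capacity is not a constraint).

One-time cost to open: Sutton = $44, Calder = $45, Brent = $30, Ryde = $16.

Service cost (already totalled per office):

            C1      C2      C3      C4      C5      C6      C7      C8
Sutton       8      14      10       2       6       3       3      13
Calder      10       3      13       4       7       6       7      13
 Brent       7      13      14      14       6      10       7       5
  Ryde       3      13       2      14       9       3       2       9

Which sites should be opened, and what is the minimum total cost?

Open Ryde only; minimum total cost 71.

For any fixed open set, each office goes to its cheapest open site; total = fixed + service.
{Ryde}: C1→Ryde 3, C2→Ryde 13, C3→Ryde 2, C4→Ryde 14, C5→Ryde 9, C6→Ryde 3, C7→Ryde 2, C8→Ryde 9. Service 55; fixed 16; total 71.
{Calder, Ryde}: service 33 + fixed 61 = 94
{Brent, Ryde}: service 48 + fixed 46 = 94
{Sutton, Calder, Brent, Ryde}: service 26 + fixed 135 = 161
No other subset beats 71.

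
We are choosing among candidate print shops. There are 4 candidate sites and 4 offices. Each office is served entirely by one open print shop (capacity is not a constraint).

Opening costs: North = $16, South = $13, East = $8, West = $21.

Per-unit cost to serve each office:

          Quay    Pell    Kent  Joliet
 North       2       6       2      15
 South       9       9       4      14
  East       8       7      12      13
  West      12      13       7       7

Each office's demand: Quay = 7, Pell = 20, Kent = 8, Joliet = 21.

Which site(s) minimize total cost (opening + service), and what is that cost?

For any fixed open set, each office goes to its cheapest open site; total = fixed + service.
{North, West}: Quay→North 2·7=14, Pell→North 6·20=120, Kent→North 2·8=16, Joliet→West 7·21=147. Service 297; fixed 37; total 334.
{North, East, West}: service 297 + fixed 45 = 342
{North, South, West}: service 297 + fixed 50 = 347
{North, South, East, West}: service 297 + fixed 58 = 355
No other subset beats 334.

Open North and West; minimum total cost 334.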